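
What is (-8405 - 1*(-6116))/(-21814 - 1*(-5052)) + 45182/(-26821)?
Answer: -695947415/449573602 ≈ -1.5480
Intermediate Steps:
(-8405 - 1*(-6116))/(-21814 - 1*(-5052)) + 45182/(-26821) = (-8405 + 6116)/(-21814 + 5052) + 45182*(-1/26821) = -2289/(-16762) - 45182/26821 = -2289*(-1/16762) - 45182/26821 = 2289/16762 - 45182/26821 = -695947415/449573602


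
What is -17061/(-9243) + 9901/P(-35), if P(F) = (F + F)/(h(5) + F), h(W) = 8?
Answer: 824032577/215670 ≈ 3820.8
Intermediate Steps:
P(F) = 2*F/(8 + F) (P(F) = (F + F)/(8 + F) = (2*F)/(8 + F) = 2*F/(8 + F))
-17061/(-9243) + 9901/P(-35) = -17061/(-9243) + 9901/((2*(-35)/(8 - 35))) = -17061*(-1/9243) + 9901/((2*(-35)/(-27))) = 5687/3081 + 9901/((2*(-35)*(-1/27))) = 5687/3081 + 9901/(70/27) = 5687/3081 + 9901*(27/70) = 5687/3081 + 267327/70 = 824032577/215670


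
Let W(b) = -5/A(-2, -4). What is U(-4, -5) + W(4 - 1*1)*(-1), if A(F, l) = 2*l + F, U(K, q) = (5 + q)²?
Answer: -½ ≈ -0.50000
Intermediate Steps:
A(F, l) = F + 2*l
W(b) = ½ (W(b) = -5/(-2 + 2*(-4)) = -5/(-2 - 8) = -5/(-10) = -5*(-⅒) = ½)
U(-4, -5) + W(4 - 1*1)*(-1) = (5 - 5)² + (½)*(-1) = 0² - ½ = 0 - ½ = -½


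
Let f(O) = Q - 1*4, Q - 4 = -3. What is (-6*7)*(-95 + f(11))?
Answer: 4116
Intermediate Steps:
Q = 1 (Q = 4 - 3 = 1)
f(O) = -3 (f(O) = 1 - 1*4 = 1 - 4 = -3)
(-6*7)*(-95 + f(11)) = (-6*7)*(-95 - 3) = -42*(-98) = 4116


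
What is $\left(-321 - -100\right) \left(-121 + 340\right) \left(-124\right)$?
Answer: $6001476$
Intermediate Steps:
$\left(-321 - -100\right) \left(-121 + 340\right) \left(-124\right) = \left(-321 + 100\right) 219 \left(-124\right) = \left(-221\right) 219 \left(-124\right) = \left(-48399\right) \left(-124\right) = 6001476$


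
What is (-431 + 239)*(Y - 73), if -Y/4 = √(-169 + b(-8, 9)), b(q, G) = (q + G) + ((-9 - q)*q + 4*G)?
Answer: 14016 + 1536*I*√31 ≈ 14016.0 + 8552.1*I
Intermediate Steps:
b(q, G) = q + 5*G + q*(-9 - q) (b(q, G) = (G + q) + (q*(-9 - q) + 4*G) = (G + q) + (4*G + q*(-9 - q)) = q + 5*G + q*(-9 - q))
Y = -8*I*√31 (Y = -4*√(-169 + (-1*(-8)² - 8*(-8) + 5*9)) = -4*√(-169 + (-1*64 + 64 + 45)) = -4*√(-169 + (-64 + 64 + 45)) = -4*√(-169 + 45) = -8*I*√31 ≈ -44.542*I)
(-431 + 239)*(Y - 73) = (-431 + 239)*(-8*I*√31 - 73) = -192*(-73 - 8*I*√31) = 14016 + 1536*I*√31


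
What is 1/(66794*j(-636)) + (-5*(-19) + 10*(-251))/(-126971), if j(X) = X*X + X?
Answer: 5011203931967/263468974412280 ≈ 0.019020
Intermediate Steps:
j(X) = X + X² (j(X) = X² + X = X + X²)
1/(66794*j(-636)) + (-5*(-19) + 10*(-251))/(-126971) = 1/(66794*((-636*(1 - 636)))) + (-5*(-19) + 10*(-251))/(-126971) = 1/(66794*((-636*(-635)))) + (95 - 2510)*(-1/126971) = (1/66794)/403860 - 2415*(-1/126971) = (1/66794)*(1/403860) + 2415/126971 = 1/26975424840 + 2415/126971 = 5011203931967/263468974412280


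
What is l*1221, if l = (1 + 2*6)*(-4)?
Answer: -63492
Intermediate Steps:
l = -52 (l = (1 + 12)*(-4) = 13*(-4) = -52)
l*1221 = -52*1221 = -63492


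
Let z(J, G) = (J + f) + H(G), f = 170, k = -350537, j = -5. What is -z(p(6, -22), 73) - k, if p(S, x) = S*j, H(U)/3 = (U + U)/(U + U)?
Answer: 350394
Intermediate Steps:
H(U) = 3 (H(U) = 3*((U + U)/(U + U)) = 3*((2*U)/((2*U))) = 3*((2*U)*(1/(2*U))) = 3*1 = 3)
p(S, x) = -5*S (p(S, x) = S*(-5) = -5*S)
z(J, G) = 173 + J (z(J, G) = (J + 170) + 3 = (170 + J) + 3 = 173 + J)
-z(p(6, -22), 73) - k = -(173 - 5*6) - 1*(-350537) = -(173 - 30) + 350537 = -1*143 + 350537 = -143 + 350537 = 350394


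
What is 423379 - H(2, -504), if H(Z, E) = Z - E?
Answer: 422873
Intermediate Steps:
423379 - H(2, -504) = 423379 - (2 - 1*(-504)) = 423379 - (2 + 504) = 423379 - 1*506 = 423379 - 506 = 422873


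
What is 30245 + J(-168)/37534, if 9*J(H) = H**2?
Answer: 11583867/383 ≈ 30245.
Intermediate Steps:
J(H) = H**2/9
30245 + J(-168)/37534 = 30245 + ((1/9)*(-168)**2)/37534 = 30245 + ((1/9)*28224)*(1/37534) = 30245 + 3136*(1/37534) = 30245 + 32/383 = 11583867/383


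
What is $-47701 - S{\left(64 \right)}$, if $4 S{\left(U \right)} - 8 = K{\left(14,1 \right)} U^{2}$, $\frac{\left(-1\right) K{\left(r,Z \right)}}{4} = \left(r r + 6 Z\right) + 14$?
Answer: $837033$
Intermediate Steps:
$K{\left(r,Z \right)} = -56 - 24 Z - 4 r^{2}$ ($K{\left(r,Z \right)} = - 4 \left(\left(r r + 6 Z\right) + 14\right) = - 4 \left(\left(r^{2} + 6 Z\right) + 14\right) = - 4 \left(14 + r^{2} + 6 Z\right) = -56 - 24 Z - 4 r^{2}$)
$S{\left(U \right)} = 2 - 216 U^{2}$ ($S{\left(U \right)} = 2 + \frac{\left(-56 - 24 - 4 \cdot 14^{2}\right) U^{2}}{4} = 2 + \frac{\left(-56 - 24 - 784\right) U^{2}}{4} = 2 + \frac{\left(-864\right) U^{2}}{4} = 2 - 216 U^{2}$)
$-47701 - S{\left(64 \right)} = -47701 - \left(2 - 216 \cdot 64^{2}\right) = -47701 - \left(2 - 884736\right) = -47701 - -884734 = -47701 + 884734 = 837033$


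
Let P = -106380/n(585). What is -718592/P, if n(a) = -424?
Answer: -76170752/26595 ≈ -2864.1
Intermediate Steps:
P = 26595/106 (P = -106380/(-424) = -106380*(-1/424) = 26595/106 ≈ 250.90)
-718592/P = -718592/26595/106 = -718592*106/26595 = -76170752/26595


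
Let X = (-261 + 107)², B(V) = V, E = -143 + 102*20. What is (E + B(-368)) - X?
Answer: -22187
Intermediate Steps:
E = 1897 (E = -143 + 2040 = 1897)
X = 23716 (X = (-154)² = 23716)
(E + B(-368)) - X = (1897 - 368) - 1*23716 = 1529 - 23716 = -22187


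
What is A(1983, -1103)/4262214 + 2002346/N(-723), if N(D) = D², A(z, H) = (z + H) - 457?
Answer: 2844882756137/742660954002 ≈ 3.8307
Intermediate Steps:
A(z, H) = -457 + H + z (A(z, H) = (H + z) - 457 = -457 + H + z)
A(1983, -1103)/4262214 + 2002346/N(-723) = (-457 - 1103 + 1983)/4262214 + 2002346/((-723)²) = 423*(1/4262214) + 2002346/522729 = 141/1420738 + 2002346*(1/522729) = 141/1420738 + 2002346/522729 = 2844882756137/742660954002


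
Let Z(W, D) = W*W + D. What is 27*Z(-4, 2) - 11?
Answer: 475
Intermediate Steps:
Z(W, D) = D + W² (Z(W, D) = W² + D = D + W²)
27*Z(-4, 2) - 11 = 27*(2 + (-4)²) - 11 = 27*(2 + 16) - 11 = 27*18 - 11 = 486 - 11 = 475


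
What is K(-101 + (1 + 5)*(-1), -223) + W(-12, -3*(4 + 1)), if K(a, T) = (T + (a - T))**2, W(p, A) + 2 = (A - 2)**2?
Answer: 11736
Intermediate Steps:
W(p, A) = -2 + (-2 + A)**2 (W(p, A) = -2 + (A - 2)**2 = -2 + (-2 + A)**2)
K(a, T) = a**2
K(-101 + (1 + 5)*(-1), -223) + W(-12, -3*(4 + 1)) = (-101 + (1 + 5)*(-1))**2 + (-2 + (-2 - 3*(4 + 1))**2) = (-101 + 6*(-1))**2 + (-2 + (-2 - 3*5)**2) = (-101 - 6)**2 + (-2 + (-2 - 15)**2) = (-107)**2 + (-2 + (-17)**2) = 11449 + (-2 + 289) = 11449 + 287 = 11736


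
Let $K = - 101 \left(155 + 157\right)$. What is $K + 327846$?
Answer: $296334$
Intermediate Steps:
$K = -31512$ ($K = \left(-101\right) 312 = -31512$)
$K + 327846 = -31512 + 327846 = 296334$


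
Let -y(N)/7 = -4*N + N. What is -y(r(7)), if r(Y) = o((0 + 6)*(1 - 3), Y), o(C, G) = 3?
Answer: -63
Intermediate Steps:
r(Y) = 3
y(N) = 21*N (y(N) = -7*(-4*N + N) = -(-21)*N = 21*N)
-y(r(7)) = -21*3 = -1*63 = -63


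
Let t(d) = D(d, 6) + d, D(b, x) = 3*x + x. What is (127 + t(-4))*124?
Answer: 18228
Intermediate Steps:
D(b, x) = 4*x
t(d) = 24 + d (t(d) = 4*6 + d = 24 + d)
(127 + t(-4))*124 = (127 + (24 - 4))*124 = (127 + 20)*124 = 147*124 = 18228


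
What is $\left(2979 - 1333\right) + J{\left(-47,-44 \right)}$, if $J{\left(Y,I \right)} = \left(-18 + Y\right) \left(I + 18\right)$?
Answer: $3336$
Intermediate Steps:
$J{\left(Y,I \right)} = \left(-18 + Y\right) \left(18 + I\right)$
$\left(2979 - 1333\right) + J{\left(-47,-44 \right)} = \left(2979 - 1333\right) - -1690 = 1646 + \left(-324 + 792 - 846 + 2068\right) = 1646 + 1690 = 3336$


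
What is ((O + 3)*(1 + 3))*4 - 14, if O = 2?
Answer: 66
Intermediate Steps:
((O + 3)*(1 + 3))*4 - 14 = ((2 + 3)*(1 + 3))*4 - 14 = (5*4)*4 - 14 = 20*4 - 14 = 80 - 14 = 66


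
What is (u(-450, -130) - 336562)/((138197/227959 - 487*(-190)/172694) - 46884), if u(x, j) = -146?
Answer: 3313808715687642/461411143560919 ≈ 7.1819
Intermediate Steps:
(u(-450, -130) - 336562)/((138197/227959 - 487*(-190)/172694) - 46884) = (-146 - 336562)/((138197/227959 - 487*(-190)/172694) - 46884) = -336708/((138197*(1/227959) + 92530*(1/172694)) - 46884) = -336708/((138197/227959 + 46265/86347) - 46884) = -336708/(22479419494/19683575773 - 46884) = -336708/(-922822287121838/19683575773) = -336708*(-19683575773/922822287121838) = 3313808715687642/461411143560919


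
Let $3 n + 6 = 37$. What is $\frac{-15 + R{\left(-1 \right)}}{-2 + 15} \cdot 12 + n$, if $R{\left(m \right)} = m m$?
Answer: $- \frac{101}{39} \approx -2.5897$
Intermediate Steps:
$R{\left(m \right)} = m^{2}$
$n = \frac{31}{3}$ ($n = -2 + \frac{1}{3} \cdot 37 = -2 + \frac{37}{3} = \frac{31}{3} \approx 10.333$)
$\frac{-15 + R{\left(-1 \right)}}{-2 + 15} \cdot 12 + n = \frac{-15 + \left(-1\right)^{2}}{-2 + 15} \cdot 12 + \frac{31}{3} = \frac{-15 + 1}{13} \cdot 12 + \frac{31}{3} = \left(-14\right) \frac{1}{13} \cdot 12 + \frac{31}{3} = \left(- \frac{14}{13}\right) 12 + \frac{31}{3} = - \frac{168}{13} + \frac{31}{3} = - \frac{101}{39}$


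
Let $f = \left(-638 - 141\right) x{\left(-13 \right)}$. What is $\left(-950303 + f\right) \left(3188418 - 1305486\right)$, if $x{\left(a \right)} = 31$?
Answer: $-1834826853264$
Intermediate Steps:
$f = -24149$ ($f = \left(-638 - 141\right) 31 = \left(-779\right) 31 = -24149$)
$\left(-950303 + f\right) \left(3188418 - 1305486\right) = \left(-950303 - 24149\right) \left(3188418 - 1305486\right) = \left(-974452\right) 1882932 = -1834826853264$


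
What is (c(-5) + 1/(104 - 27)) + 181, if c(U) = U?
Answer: 13553/77 ≈ 176.01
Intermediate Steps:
(c(-5) + 1/(104 - 27)) + 181 = (-5 + 1/(104 - 27)) + 181 = (-5 + 1/77) + 181 = -384/77 + 181 = 13553/77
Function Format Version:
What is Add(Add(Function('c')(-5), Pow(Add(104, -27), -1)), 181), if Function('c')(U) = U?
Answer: Rational(13553, 77) ≈ 176.01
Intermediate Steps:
Add(Add(Function('c')(-5), Pow(Add(104, -27), -1)), 181) = Add(Add(-5, Pow(Add(104, -27), -1)), 181) = Add(Add(-5, Pow(77, -1)), 181) = Add(Add(-5, Rational(1, 77)), 181) = Add(Rational(-384, 77), 181) = Rational(13553, 77)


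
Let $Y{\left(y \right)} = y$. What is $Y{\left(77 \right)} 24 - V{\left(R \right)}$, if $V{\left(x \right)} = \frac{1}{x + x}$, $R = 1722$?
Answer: $\frac{6364511}{3444} \approx 1848.0$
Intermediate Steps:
$V{\left(x \right)} = \frac{1}{2 x}$
$Y{\left(77 \right)} 24 - V{\left(R \right)} = 77 \cdot 24 - \frac{1}{2 \cdot 1722} = 1848 - \frac{1}{2} \cdot \frac{1}{1722} = 1848 - \frac{1}{3444} = \frac{6364511}{3444}$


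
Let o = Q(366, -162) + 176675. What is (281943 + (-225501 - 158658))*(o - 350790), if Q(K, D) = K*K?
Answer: 4104892344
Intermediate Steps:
Q(K, D) = K**2
o = 310631 (o = 366**2 + 176675 = 133956 + 176675 = 310631)
(281943 + (-225501 - 158658))*(o - 350790) = (281943 + (-225501 - 158658))*(310631 - 350790) = (281943 - 384159)*(-40159) = -102216*(-40159) = 4104892344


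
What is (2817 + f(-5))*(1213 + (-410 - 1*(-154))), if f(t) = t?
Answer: 2691084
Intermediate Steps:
(2817 + f(-5))*(1213 + (-410 - 1*(-154))) = (2817 - 5)*(1213 + (-410 - 1*(-154))) = 2812*(1213 + (-410 + 154)) = 2812*(1213 - 256) = 2812*957 = 2691084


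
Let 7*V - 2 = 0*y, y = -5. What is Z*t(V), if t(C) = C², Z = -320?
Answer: -1280/49 ≈ -26.122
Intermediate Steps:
V = 2/7 (V = 2/7 + (0*(-5))/7 = 2/7 + (⅐)*0 = 2/7 + 0 = 2/7 ≈ 0.28571)
Z*t(V) = -320*(2/7)² = -320*4/49 = -1280/49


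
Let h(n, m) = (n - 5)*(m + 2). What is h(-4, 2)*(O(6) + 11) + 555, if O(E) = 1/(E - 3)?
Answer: 147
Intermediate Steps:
O(E) = 1/(-3 + E)
h(n, m) = (-5 + n)*(2 + m)
h(-4, 2)*(O(6) + 11) + 555 = (-10 - 5*2 + 2*(-4) + 2*(-4))*(1/(-3 + 6) + 11) + 555 = (-10 - 10 - 8 - 8)*(1/3 + 11) + 555 = -36*(⅓ + 11) + 555 = -36*34/3 + 555 = -408 + 555 = 147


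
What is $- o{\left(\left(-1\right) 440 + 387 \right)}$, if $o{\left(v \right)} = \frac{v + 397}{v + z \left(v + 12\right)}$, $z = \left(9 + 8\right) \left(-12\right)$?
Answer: $- \frac{344}{8311} \approx -0.041391$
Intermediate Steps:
$z = -204$ ($z = 17 \left(-12\right) = -204$)
$o{\left(v \right)} = \frac{397 + v}{-2448 - 203 v}$ ($o{\left(v \right)} = \frac{v + 397}{v - 204 \left(v + 12\right)} = \frac{397 + v}{v - 204 \left(12 + v\right)} = \frac{397 + v}{v - \left(2448 + 204 v\right)} = \frac{397 + v}{-2448 - 203 v}$)
$- o{\left(\left(-1\right) 440 + 387 \right)} = - \frac{397 + \left(\left(-1\right) 440 + 387\right)}{-2448 - 203 \left(\left(-1\right) 440 + 387\right)} = - \frac{397 + \left(-440 + 387\right)}{-2448 - 203 \left(-440 + 387\right)} = - \frac{397 - 53}{-2448 - -10759} = - \frac{344}{-2448 + 10759} = - \frac{344}{8311}$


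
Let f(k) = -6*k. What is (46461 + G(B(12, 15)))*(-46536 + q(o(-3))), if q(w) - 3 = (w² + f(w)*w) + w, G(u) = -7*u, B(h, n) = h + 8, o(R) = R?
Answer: -2157678501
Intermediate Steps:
B(h, n) = 8 + h
q(w) = 3 + w - 5*w² (q(w) = 3 + ((w² + (-6*w)*w) + w) = 3 + ((w² - 6*w²) + w) = 3 + (-5*w² + w) = 3 + (w - 5*w²) = 3 + w - 5*w²)
(46461 + G(B(12, 15)))*(-46536 + q(o(-3))) = (46461 - 7*(8 + 12))*(-46536 + (3 - 3 - 5*(-3)²)) = (46461 - 7*20)*(-46536 + (3 - 3 - 5*9)) = (46461 - 140)*(-46536 + (3 - 3 - 45)) = 46321*(-46536 - 45) = 46321*(-46581) = -2157678501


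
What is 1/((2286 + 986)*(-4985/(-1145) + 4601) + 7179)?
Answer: 229/3452380263 ≈ 6.6331e-8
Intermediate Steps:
1/((2286 + 986)*(-4985/(-1145) + 4601) + 7179) = 1/(3272*(-4985*(-1/1145) + 4601) + 7179) = 1/(3272*(997/229 + 4601) + 7179) = 1/(3272*(1054626/229) + 7179) = 1/(3450736272/229 + 7179) = 1/(3452380263/229) = 229/3452380263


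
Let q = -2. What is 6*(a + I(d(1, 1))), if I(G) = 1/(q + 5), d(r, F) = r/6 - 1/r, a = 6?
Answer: 38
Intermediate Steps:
d(r, F) = -1/r + r/6 (d(r, F) = r*(⅙) - 1/r = r/6 - 1/r = -1/r + r/6)
I(G) = ⅓ (I(G) = 1/(-2 + 5) = 1/3 = ⅓)
6*(a + I(d(1, 1))) = 6*(6 + ⅓) = 6*(19/3) = 38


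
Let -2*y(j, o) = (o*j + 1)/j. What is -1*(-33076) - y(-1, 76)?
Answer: 66227/2 ≈ 33114.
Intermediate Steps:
y(j, o) = -(1 + j*o)/(2*j) (y(j, o) = -(o*j + 1)/(2*j) = -(j*o + 1)/(2*j) = -(1 + j*o)/(2*j))
-1*(-33076) - y(-1, 76) = -1*(-33076) - (-1 - 1*(-1)*76)/(2*(-1)) = 33076 - (-1)*(-1 + 76)/2 = 33076 - (-1)*75/2 = 33076 - 1*(-75/2) = 33076 + 75/2 = 66227/2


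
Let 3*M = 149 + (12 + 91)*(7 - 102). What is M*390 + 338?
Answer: -1252342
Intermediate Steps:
M = -3212 (M = (149 + (12 + 91)*(7 - 102))/3 = (149 + 103*(-95))/3 = (149 - 9785)/3 = (1/3)*(-9636) = -3212)
M*390 + 338 = -3212*390 + 338 = -1252680 + 338 = -1252342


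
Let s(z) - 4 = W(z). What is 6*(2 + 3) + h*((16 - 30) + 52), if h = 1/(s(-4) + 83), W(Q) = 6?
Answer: 2828/93 ≈ 30.409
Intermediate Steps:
s(z) = 10 (s(z) = 4 + 6 = 10)
h = 1/93 (h = 1/(10 + 83) = 1/93 ≈ 0.010753)
6*(2 + 3) + h*((16 - 30) + 52) = 6*(2 + 3) + ((16 - 30) + 52)/93 = 6*5 + (-14 + 52)/93 = 30 + (1/93)*38 = 30 + 38/93 = 2828/93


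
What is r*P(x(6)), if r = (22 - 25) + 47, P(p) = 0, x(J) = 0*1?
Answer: 0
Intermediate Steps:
x(J) = 0
r = 44 (r = -3 + 47 = 44)
r*P(x(6)) = 44*0 = 0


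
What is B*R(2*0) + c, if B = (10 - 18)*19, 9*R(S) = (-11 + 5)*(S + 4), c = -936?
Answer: -1592/3 ≈ -530.67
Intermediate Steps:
R(S) = -8/3 - 2*S/3 (R(S) = ((-11 + 5)*(S + 4))/9 = (-6*(4 + S))/9 = (-24 - 6*S)/9 = -8/3 - 2*S/3)
B = -152 (B = -8*19 = -152)
B*R(2*0) + c = -152*(-8/3 - 4*0/3) - 936 = -152*(-8/3 - ⅔*0) - 936 = -152*(-8/3 + 0) - 936 = -152*(-8/3) - 936 = 1216/3 - 936 = -1592/3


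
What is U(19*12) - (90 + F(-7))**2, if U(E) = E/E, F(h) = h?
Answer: -6888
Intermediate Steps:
U(E) = 1
U(19*12) - (90 + F(-7))**2 = 1 - (90 - 7)**2 = 1 - 1*83**2 = 1 - 1*6889 = 1 - 6889 = -6888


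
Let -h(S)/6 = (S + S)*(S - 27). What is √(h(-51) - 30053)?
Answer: I*√77789 ≈ 278.91*I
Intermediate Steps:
h(S) = -12*S*(-27 + S) (h(S) = -6*(S + S)*(S - 27) = -6*2*S*(-27 + S) = -12*S*(-27 + S))
√(h(-51) - 30053) = √(12*(-51)*(27 - 1*(-51)) - 30053) = √(12*(-51)*(27 + 51) - 30053) = √(12*(-51)*78 - 30053) = √(-47736 - 30053) = √(-77789) = I*√77789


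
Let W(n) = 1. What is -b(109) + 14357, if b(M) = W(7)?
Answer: 14356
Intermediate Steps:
b(M) = 1
-b(109) + 14357 = -1*1 + 14357 = -1 + 14357 = 14356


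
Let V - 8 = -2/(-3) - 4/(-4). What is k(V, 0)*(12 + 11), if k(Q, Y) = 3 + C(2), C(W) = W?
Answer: 115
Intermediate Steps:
V = 29/3 (V = 8 + (-2/(-3) - 4/(-4)) = 8 + (-2*(-1/3) - 4*(-1/4)) = 8 + (2/3 + 1) = 8 + 5/3 = 29/3 ≈ 9.6667)
k(Q, Y) = 5 (k(Q, Y) = 3 + 2 = 5)
k(V, 0)*(12 + 11) = 5*(12 + 11) = 5*23 = 115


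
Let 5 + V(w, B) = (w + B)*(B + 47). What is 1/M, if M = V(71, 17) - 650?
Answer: 1/4977 ≈ 0.00020092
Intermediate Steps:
V(w, B) = -5 + (47 + B)*(B + w) (V(w, B) = -5 + (w + B)*(B + 47) = -5 + (B + w)*(47 + B) = -5 + (47 + B)*(B + w))
M = 4977 (M = (-5 + 17² + 47*17 + 47*71 + 17*71) - 650 = (-5 + 289 + 799 + 3337 + 1207) - 650 = 5627 - 650 = 4977)
1/M = 1/4977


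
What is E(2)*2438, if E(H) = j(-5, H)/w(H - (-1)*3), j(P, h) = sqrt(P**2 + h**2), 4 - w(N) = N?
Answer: -2438*sqrt(29) ≈ -13129.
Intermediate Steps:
w(N) = 4 - N
E(H) = sqrt(25 + H**2)/(1 - H) (E(H) = sqrt((-5)**2 + H**2)/(4 - (H - (-1)*3)) = sqrt(25 + H**2)/(4 - (H - 1*(-3))) = sqrt(25 + H**2)/(4 - (H + 3)) = sqrt(25 + H**2)/(4 - (3 + H)) = sqrt(25 + H**2)/(4 + (-3 - H)) = sqrt(25 + H**2)/(1 - H))
E(2)*2438 = -sqrt(25 + 2**2)/(-1 + 2)*2438 = -1*sqrt(25 + 4)/1*2438 = -1*1*sqrt(29)*2438 = -sqrt(29)*2438 = -2438*sqrt(29)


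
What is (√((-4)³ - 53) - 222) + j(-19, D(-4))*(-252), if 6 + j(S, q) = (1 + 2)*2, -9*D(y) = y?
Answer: -222 + 3*I*√13 ≈ -222.0 + 10.817*I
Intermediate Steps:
D(y) = -y/9
j(S, q) = 0 (j(S, q) = -6 + (1 + 2)*2 = -6 + 3*2 = -6 + 6 = 0)
(√((-4)³ - 53) - 222) + j(-19, D(-4))*(-252) = (√((-4)³ - 53) - 222) + 0*(-252) = (√(-64 - 53) - 222) + 0 = (√(-117) - 222) + 0 = (3*I*√13 - 222) + 0 = (-222 + 3*I*√13) + 0 = -222 + 3*I*√13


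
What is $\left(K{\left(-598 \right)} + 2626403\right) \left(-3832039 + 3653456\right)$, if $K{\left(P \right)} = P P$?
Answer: $-532892922081$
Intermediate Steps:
$K{\left(P \right)} = P^{2}$
$\left(K{\left(-598 \right)} + 2626403\right) \left(-3832039 + 3653456\right) = \left(\left(-598\right)^{2} + 2626403\right) \left(-3832039 + 3653456\right) = \left(357604 + 2626403\right) \left(-178583\right) = 2984007 \left(-178583\right) = -532892922081$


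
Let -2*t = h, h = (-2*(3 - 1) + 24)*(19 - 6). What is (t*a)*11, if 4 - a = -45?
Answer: -70070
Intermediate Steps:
a = 49 (a = 4 - 1*(-45) = 4 + 45 = 49)
h = 260 (h = (-2*2 + 24)*13 = (-4 + 24)*13 = 20*13 = 260)
t = -130 (t = -1/2*260 = -130)
(t*a)*11 = -130*49*11 = -6370*11 = -70070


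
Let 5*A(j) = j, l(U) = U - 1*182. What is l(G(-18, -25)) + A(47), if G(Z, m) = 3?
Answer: -848/5 ≈ -169.60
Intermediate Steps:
l(U) = -182 + U (l(U) = U - 182 = -182 + U)
A(j) = j/5
l(G(-18, -25)) + A(47) = (-182 + 3) + (1/5)*47 = -179 + 47/5 = -848/5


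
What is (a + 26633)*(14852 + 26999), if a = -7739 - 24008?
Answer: -214026014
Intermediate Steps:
a = -31747
(a + 26633)*(14852 + 26999) = (-31747 + 26633)*(14852 + 26999) = -5114*41851 = -214026014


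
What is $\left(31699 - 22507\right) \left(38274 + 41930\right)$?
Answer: $737235168$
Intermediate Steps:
$\left(31699 - 22507\right) \left(38274 + 41930\right) = 9192 \cdot 80204 = 737235168$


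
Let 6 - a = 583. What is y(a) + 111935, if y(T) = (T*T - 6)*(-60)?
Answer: -19863445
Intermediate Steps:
a = -577 (a = 6 - 1*583 = 6 - 583 = -577)
y(T) = 360 - 60*T² (y(T) = (T² - 6)*(-60) = (-6 + T²)*(-60) = 360 - 60*T²)
y(a) + 111935 = (360 - 60*(-577)²) + 111935 = (360 - 60*332929) + 111935 = (360 - 19975740) + 111935 = -19975380 + 111935 = -19863445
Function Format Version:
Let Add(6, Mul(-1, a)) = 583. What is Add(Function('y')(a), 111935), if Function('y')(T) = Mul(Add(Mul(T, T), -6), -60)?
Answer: -19863445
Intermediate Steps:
a = -577 (a = Add(6, Mul(-1, 583)) = Add(6, -583) = -577)
Function('y')(T) = Add(360, Mul(-60, Pow(T, 2))) (Function('y')(T) = Mul(Add(Pow(T, 2), -6), -60) = Mul(Add(-6, Pow(T, 2)), -60) = Add(360, Mul(-60, Pow(T, 2))))
Add(Function('y')(a), 111935) = Add(Add(360, Mul(-60, Pow(-577, 2))), 111935) = Add(Add(360, Mul(-60, 332929)), 111935) = Add(Add(360, -19975740), 111935) = Add(-19975380, 111935) = -19863445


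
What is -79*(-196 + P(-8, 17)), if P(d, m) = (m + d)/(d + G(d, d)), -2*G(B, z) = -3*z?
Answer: 310391/20 ≈ 15520.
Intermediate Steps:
G(B, z) = 3*z/2 (G(B, z) = -(-3)*z/2 = 3*z/2)
P(d, m) = 2*(d + m)/(5*d) (P(d, m) = (m + d)/(d + 3*d/2) = (d + m)/((5*d/2)) = (d + m)*(2/(5*d)) = 2*(d + m)/(5*d))
-79*(-196 + P(-8, 17)) = -79*(-196 + (2/5)*(-8 + 17)/(-8)) = -79*(-196 + (2/5)*(-1/8)*9) = -79*(-196 - 9/20) = -79*(-3929/20) = 310391/20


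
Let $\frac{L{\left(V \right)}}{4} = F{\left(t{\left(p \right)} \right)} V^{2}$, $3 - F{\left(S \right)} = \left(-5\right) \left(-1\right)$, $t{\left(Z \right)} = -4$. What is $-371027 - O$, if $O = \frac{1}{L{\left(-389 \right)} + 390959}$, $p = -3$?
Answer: $- \frac{304097068442}{819609} \approx -3.7103 \cdot 10^{5}$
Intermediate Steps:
$F{\left(S \right)} = -2$ ($F{\left(S \right)} = 3 - \left(-5\right) \left(-1\right) = 3 - 5 = -2$)
$L{\left(V \right)} = - 8 V^{2}$ ($L{\left(V \right)} = 4 \left(- 2 V^{2}\right) = - 8 V^{2}$)
$O = - \frac{1}{819609}$ ($O = \frac{1}{- 8 \left(-389\right)^{2} + 390959} = \frac{1}{\left(-8\right) 151321 + 390959} = \frac{1}{-1210568 + 390959} = \frac{1}{-819609} = - \frac{1}{819609} \approx -1.2201 \cdot 10^{-6}$)
$-371027 - O = -371027 - - \frac{1}{819609} = -371027 + \frac{1}{819609} = - \frac{304097068442}{819609}$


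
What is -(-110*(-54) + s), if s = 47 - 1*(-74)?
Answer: -6061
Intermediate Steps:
s = 121 (s = 47 + 74 = 121)
-(-110*(-54) + s) = -(-110*(-54) + 121) = -(5940 + 121) = -1*6061 = -6061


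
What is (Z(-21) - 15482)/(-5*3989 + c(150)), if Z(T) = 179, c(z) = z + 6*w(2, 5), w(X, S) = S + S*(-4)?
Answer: 15303/19885 ≈ 0.76958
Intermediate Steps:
w(X, S) = -3*S (w(X, S) = S - 4*S = -3*S)
c(z) = -90 + z (c(z) = z + 6*(-3*5) = z + 6*(-15) = z - 90 = -90 + z)
(Z(-21) - 15482)/(-5*3989 + c(150)) = (179 - 15482)/(-5*3989 + (-90 + 150)) = -15303/(-19945 + 60) = -15303/(-19885) = -15303*(-1/19885) = 15303/19885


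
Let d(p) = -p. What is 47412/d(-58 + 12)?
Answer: 23706/23 ≈ 1030.7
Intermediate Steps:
47412/d(-58 + 12) = 47412/((-(-58 + 12))) = 47412/((-1*(-46))) = 47412/46 = 47412*(1/46) = 23706/23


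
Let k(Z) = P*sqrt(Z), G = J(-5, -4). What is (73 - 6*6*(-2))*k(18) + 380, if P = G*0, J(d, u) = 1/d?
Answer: 380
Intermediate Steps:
G = -1/5 (G = 1/(-5) = -1/5 ≈ -0.20000)
P = 0 (P = -1/5*0 = 0)
k(Z) = 0 (k(Z) = 0*sqrt(Z) = 0)
(73 - 6*6*(-2))*k(18) + 380 = (73 - 6*6*(-2))*0 + 380 = (73 - 36*(-2))*0 + 380 = (73 + 72)*0 + 380 = 145*0 + 380 = 0 + 380 = 380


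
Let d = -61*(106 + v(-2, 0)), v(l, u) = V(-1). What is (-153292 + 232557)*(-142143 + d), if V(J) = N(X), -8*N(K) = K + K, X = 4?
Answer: -11774657220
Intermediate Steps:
N(K) = -K/4 (N(K) = -(K + K)/8 = -K/4)
V(J) = -1 (V(J) = -1/4*4 = -1)
v(l, u) = -1
d = -6405 (d = -61*(106 - 1) = -61*105 = -6405)
(-153292 + 232557)*(-142143 + d) = (-153292 + 232557)*(-142143 - 6405) = 79265*(-148548) = -11774657220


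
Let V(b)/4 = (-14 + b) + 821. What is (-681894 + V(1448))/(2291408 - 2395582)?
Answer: 336437/52087 ≈ 6.4591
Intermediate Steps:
V(b) = 3228 + 4*b (V(b) = 4*((-14 + b) + 821) = 4*(807 + b) = 3228 + 4*b)
(-681894 + V(1448))/(2291408 - 2395582) = (-681894 + (3228 + 4*1448))/(2291408 - 2395582) = (-681894 + (3228 + 5792))/(-104174) = (-681894 + 9020)*(-1/104174) = -672874*(-1/104174) = 336437/52087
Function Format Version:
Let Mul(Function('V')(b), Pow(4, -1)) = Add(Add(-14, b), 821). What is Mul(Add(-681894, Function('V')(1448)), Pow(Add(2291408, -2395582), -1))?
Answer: Rational(336437, 52087) ≈ 6.4591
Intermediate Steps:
Function('V')(b) = Add(3228, Mul(4, b)) (Function('V')(b) = Mul(4, Add(Add(-14, b), 821)) = Mul(4, Add(807, b)) = Add(3228, Mul(4, b)))
Mul(Add(-681894, Function('V')(1448)), Pow(Add(2291408, -2395582), -1)) = Mul(Add(-681894, Add(3228, Mul(4, 1448))), Pow(Add(2291408, -2395582), -1)) = Mul(Add(-681894, Add(3228, 5792)), Pow(-104174, -1)) = Mul(Add(-681894, 9020), Rational(-1, 104174)) = Mul(-672874, Rational(-1, 104174)) = Rational(336437, 52087)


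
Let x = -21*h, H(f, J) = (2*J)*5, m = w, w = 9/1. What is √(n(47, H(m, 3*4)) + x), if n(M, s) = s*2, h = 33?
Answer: I*√453 ≈ 21.284*I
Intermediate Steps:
w = 9 (w = 9*1 = 9)
m = 9
H(f, J) = 10*J
n(M, s) = 2*s
x = -693 (x = -21*33 = -693)
√(n(47, H(m, 3*4)) + x) = √(2*(10*(3*4)) - 693) = √(2*(10*12) - 693) = √(2*120 - 693) = √(240 - 693) = √(-453) = I*√453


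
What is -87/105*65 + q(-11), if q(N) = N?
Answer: -454/7 ≈ -64.857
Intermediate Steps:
-87/105*65 + q(-11) = -87/105*65 - 11 = -87*1/105*65 - 11 = -29/35*65 - 11 = -377/7 - 11 = -454/7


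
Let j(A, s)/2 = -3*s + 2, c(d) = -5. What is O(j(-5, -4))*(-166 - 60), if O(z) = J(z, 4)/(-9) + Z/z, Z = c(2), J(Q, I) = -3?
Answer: -1469/42 ≈ -34.976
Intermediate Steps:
Z = -5
j(A, s) = 4 - 6*s (j(A, s) = 2*(-3*s + 2) = 2*(2 - 3*s) = 4 - 6*s)
O(z) = ⅓ - 5/z (O(z) = -3/(-9) - 5/z = -3*(-⅑) - 5/z = ⅓ - 5/z)
O(j(-5, -4))*(-166 - 60) = ((-15 + (4 - 6*(-4)))/(3*(4 - 6*(-4))))*(-166 - 60) = ((-15 + (4 + 24))/(3*(4 + 24)))*(-226) = ((⅓)*(-15 + 28)/28)*(-226) = ((⅓)*(1/28)*13)*(-226) = (13/84)*(-226) = -1469/42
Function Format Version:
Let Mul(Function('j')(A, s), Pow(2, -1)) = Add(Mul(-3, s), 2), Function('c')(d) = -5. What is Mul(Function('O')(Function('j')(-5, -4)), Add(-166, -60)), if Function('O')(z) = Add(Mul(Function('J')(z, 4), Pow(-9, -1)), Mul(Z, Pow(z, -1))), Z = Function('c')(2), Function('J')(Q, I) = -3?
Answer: Rational(-1469, 42) ≈ -34.976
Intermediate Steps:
Z = -5
Function('j')(A, s) = Add(4, Mul(-6, s)) (Function('j')(A, s) = Mul(2, Add(Mul(-3, s), 2)) = Mul(2, Add(2, Mul(-3, s))) = Add(4, Mul(-6, s)))
Function('O')(z) = Add(Rational(1, 3), Mul(-5, Pow(z, -1))) (Function('O')(z) = Add(Mul(-3, Pow(-9, -1)), Mul(-5, Pow(z, -1))) = Add(Mul(-3, Rational(-1, 9)), Mul(-5, Pow(z, -1))) = Add(Rational(1, 3), Mul(-5, Pow(z, -1))))
Mul(Function('O')(Function('j')(-5, -4)), Add(-166, -60)) = Mul(Mul(Rational(1, 3), Pow(Add(4, Mul(-6, -4)), -1), Add(-15, Add(4, Mul(-6, -4)))), Add(-166, -60)) = Mul(Mul(Rational(1, 3), Pow(Add(4, 24), -1), Add(-15, Add(4, 24))), -226) = Mul(Mul(Rational(1, 3), Pow(28, -1), Add(-15, 28)), -226) = Mul(Mul(Rational(1, 3), Rational(1, 28), 13), -226) = Mul(Rational(13, 84), -226) = Rational(-1469, 42)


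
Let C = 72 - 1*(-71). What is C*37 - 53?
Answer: 5238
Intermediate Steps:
C = 143 (C = 72 + 71 = 143)
C*37 - 53 = 143*37 - 53 = 5291 - 53 = 5238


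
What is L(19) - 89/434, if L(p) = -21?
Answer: -9203/434 ≈ -21.205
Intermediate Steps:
L(19) - 89/434 = -21 - 89/434 = -9203/434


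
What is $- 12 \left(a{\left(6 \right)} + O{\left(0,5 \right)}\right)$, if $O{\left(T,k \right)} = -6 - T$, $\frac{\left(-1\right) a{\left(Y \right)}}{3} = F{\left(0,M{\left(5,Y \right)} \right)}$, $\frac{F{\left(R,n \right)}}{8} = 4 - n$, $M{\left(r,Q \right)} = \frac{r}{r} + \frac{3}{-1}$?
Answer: $1800$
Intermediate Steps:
$M{\left(r,Q \right)} = -2$ ($M{\left(r,Q \right)} = 1 + 3 \left(-1\right) = 1 - 3 = -2$)
$F{\left(R,n \right)} = 32 - 8 n$ ($F{\left(R,n \right)} = 8 \left(4 - n\right) = 32 - 8 n$)
$a{\left(Y \right)} = -144$ ($a{\left(Y \right)} = - 3 \left(32 - -16\right) = - 3 \left(32 + 16\right) = \left(-3\right) 48 = -144$)
$- 12 \left(a{\left(6 \right)} + O{\left(0,5 \right)}\right) = - 12 \left(-144 - 6\right) = \left(-12\right) \left(-150\right) = 1800$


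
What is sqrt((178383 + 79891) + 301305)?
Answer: sqrt(559579) ≈ 748.05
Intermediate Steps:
sqrt((178383 + 79891) + 301305) = sqrt(258274 + 301305) = sqrt(559579)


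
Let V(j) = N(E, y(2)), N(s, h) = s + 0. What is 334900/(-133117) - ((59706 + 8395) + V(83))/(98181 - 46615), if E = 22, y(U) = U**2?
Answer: -26337782791/6864311222 ≈ -3.8369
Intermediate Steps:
N(s, h) = s
V(j) = 22
334900/(-133117) - ((59706 + 8395) + V(83))/(98181 - 46615) = 334900/(-133117) - ((59706 + 8395) + 22)/(98181 - 46615) = 334900*(-1/133117) - (68101 + 22)/51566 = -334900/133117 - 68123/51566 = -26337782791/6864311222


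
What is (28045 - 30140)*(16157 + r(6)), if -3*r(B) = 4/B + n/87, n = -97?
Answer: -2944882840/87 ≈ -3.3849e+7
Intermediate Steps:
r(B) = 97/261 - 4/(3*B) (r(B) = -(4/B - 97/87)/3 = -(-97/87 + 4/B)/3 = 97/261 - 4/(3*B))
(28045 - 30140)*(16157 + r(6)) = (28045 - 30140)*(16157 + (1/261)*(-348 + 97*6)/6) = -2095*(16157 + (1/261)*(⅙)*(-348 + 582)) = -2095*(16157 + (1/261)*(⅙)*234) = -2095*(16157 + 13/87) = -2095*1405672/87 = -2944882840/87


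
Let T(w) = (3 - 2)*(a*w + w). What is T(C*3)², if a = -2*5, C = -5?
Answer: 18225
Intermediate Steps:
a = -10
T(w) = -9*w (T(w) = (3 - 2)*(-10*w + w) = 1*(-9*w) = -9*w)
T(C*3)² = (-(-45)*3)² = (-9*(-15))² = 135² = 18225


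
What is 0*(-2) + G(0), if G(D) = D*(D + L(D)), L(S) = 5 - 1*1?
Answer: 0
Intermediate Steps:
L(S) = 4 (L(S) = 5 - 1 = 4)
G(D) = D*(4 + D) (G(D) = D*(D + 4) = D*(4 + D))
0*(-2) + G(0) = 0*(-2) + 0*(4 + 0) = 0 + 0*4 = 0 + 0 = 0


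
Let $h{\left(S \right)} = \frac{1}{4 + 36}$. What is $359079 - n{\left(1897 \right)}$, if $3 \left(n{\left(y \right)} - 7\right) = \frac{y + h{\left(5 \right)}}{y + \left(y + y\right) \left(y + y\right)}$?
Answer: $\frac{620318409881239}{1727559960} \approx 3.5907 \cdot 10^{5}$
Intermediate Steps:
$h{\left(S \right)} = \frac{1}{40}$
$n{\left(y \right)} = 7 + \frac{\frac{1}{40} + y}{3 \left(y + 4 y^{2}\right)}$ ($n{\left(y \right)} = 7 + \frac{\left(y + \frac{1}{40}\right) \frac{1}{y + \left(y + y\right) \left(y + y\right)}}{3} = 7 + \frac{\left(\frac{1}{40} + y\right) \frac{1}{y + 2 y 2 y}}{3} = 7 + \frac{\left(\frac{1}{40} + y\right) \frac{1}{y + 4 y^{2}}}{3} = 7 + \frac{\frac{1}{y + 4 y^{2}} \left(\frac{1}{40} + y\right)}{3} = 7 + \frac{\frac{1}{40} + y}{3 \left(y + 4 y^{2}\right)}$)
$359079 - n{\left(1897 \right)} = 359079 - \frac{1 + 880 \cdot 1897 + 3360 \cdot 1897^{2}}{120 \cdot 1897 \left(1 + 4 \cdot 1897\right)} = 359079 - \frac{1}{120} \cdot \frac{1}{1897} \frac{1}{1 + 7588} \left(1 + 1669360 + 3360 \cdot 3598609\right) = 359079 - \frac{1}{120} \cdot \frac{1}{1897} \cdot \frac{1}{7589} \left(1 + 1669360 + 12091326240\right) = 359079 - \frac{1}{120} \cdot \frac{1}{1897} \cdot \frac{1}{7589} \cdot 12092995601 = 359079 - \frac{12092995601}{1727559960} = \frac{620318409881239}{1727559960}$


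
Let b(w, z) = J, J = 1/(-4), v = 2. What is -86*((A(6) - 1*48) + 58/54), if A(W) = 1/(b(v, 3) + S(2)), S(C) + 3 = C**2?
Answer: 105866/27 ≈ 3921.0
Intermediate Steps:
J = -1/4 ≈ -0.25000
S(C) = -3 + C**2
b(w, z) = -1/4
A(W) = 4/3 (A(W) = 1/(-1/4 + (-3 + 2**2)) = 1/(-1/4 + (-3 + 4)) = 1/(-1/4 + 1) = 1/(3/4) = 4/3)
-86*((A(6) - 1*48) + 58/54) = -86*((4/3 - 1*48) + 58/54) = -86*((4/3 - 48) + 58*(1/54)) = -86*(-140/3 + 29/27) = -86*(-1231/27) = 105866/27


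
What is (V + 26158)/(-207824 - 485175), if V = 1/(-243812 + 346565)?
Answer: -2687812975/71207726247 ≈ -0.037746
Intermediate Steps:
V = 1/102753 ≈ 9.7321e-6
(V + 26158)/(-207824 - 485175) = (1/102753 + 26158)/(-207824 - 485175) = (2687812975/102753)/(-692999) = (2687812975/102753)*(-1/692999) = -2687812975/71207726247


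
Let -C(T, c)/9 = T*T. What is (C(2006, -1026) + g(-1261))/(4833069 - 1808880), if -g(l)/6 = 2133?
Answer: -4025458/336021 ≈ -11.980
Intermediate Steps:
g(l) = -12798 (g(l) = -6*2133 = -12798)
C(T, c) = -9*T**2 (C(T, c) = -9*T*T = -9*T**2)
(C(2006, -1026) + g(-1261))/(4833069 - 1808880) = (-9*2006**2 - 12798)/(4833069 - 1808880) = (-9*4024036 - 12798)/3024189 = (-36216324 - 12798)*(1/3024189) = -36229122*1/3024189 = -4025458/336021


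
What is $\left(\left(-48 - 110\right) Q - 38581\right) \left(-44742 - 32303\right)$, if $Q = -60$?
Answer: $2242086545$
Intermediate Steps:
$\left(\left(-48 - 110\right) Q - 38581\right) \left(-44742 - 32303\right) = \left(\left(-48 - 110\right) \left(-60\right) - 38581\right) \left(-44742 - 32303\right) = \left(\left(-158\right) \left(-60\right) - 38581\right) \left(-44742 - 32303\right) = \left(9480 - 38581\right) \left(-44742 - 32303\right) = \left(-29101\right) \left(-77045\right) = 2242086545$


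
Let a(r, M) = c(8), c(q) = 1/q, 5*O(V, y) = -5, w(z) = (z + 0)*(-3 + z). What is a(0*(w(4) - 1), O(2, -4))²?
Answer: 1/64 ≈ 0.015625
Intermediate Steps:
w(z) = z*(-3 + z)
O(V, y) = -1 (O(V, y) = (⅕)*(-5) = -1)
a(r, M) = ⅛ (a(r, M) = 1/8 = ⅛)
a(0*(w(4) - 1), O(2, -4))² = (⅛)² = 1/64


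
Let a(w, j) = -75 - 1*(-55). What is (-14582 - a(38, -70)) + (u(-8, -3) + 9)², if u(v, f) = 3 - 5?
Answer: -14513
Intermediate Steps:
a(w, j) = -20 (a(w, j) = -75 + 55 = -20)
u(v, f) = -2
(-14582 - a(38, -70)) + (u(-8, -3) + 9)² = (-14582 - 1*(-20)) + (-2 + 9)² = (-14582 + 20) + 7² = -14562 + 49 = -14513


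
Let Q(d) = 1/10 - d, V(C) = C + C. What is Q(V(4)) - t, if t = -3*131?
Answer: 3851/10 ≈ 385.10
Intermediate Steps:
V(C) = 2*C
Q(d) = ⅒ - d
t = -393
Q(V(4)) - t = (⅒ - 2*4) - 1*(-393) = (⅒ - 1*8) + 393 = (⅒ - 8) + 393 = -79/10 + 393 = 3851/10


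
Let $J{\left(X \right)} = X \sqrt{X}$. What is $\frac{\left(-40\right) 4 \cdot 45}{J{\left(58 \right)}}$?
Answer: $- \frac{1800 \sqrt{58}}{841} \approx -16.3$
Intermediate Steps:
$J{\left(X \right)} = X^{\frac{3}{2}}$
$\frac{\left(-40\right) 4 \cdot 45}{J{\left(58 \right)}} = \frac{\left(-40\right) 4 \cdot 45}{58^{\frac{3}{2}}} = \frac{\left(-160\right) 45}{58 \sqrt{58}} = - 7200 \frac{\sqrt{58}}{3364} = - \frac{1800 \sqrt{58}}{841}$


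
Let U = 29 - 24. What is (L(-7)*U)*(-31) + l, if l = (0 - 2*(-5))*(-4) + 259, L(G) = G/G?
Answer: 64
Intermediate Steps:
U = 5
L(G) = 1
l = 219 (l = (0 + 10)*(-4) + 259 = 10*(-4) + 259 = -40 + 259 = 219)
(L(-7)*U)*(-31) + l = (1*5)*(-31) + 219 = 5*(-31) + 219 = -155 + 219 = 64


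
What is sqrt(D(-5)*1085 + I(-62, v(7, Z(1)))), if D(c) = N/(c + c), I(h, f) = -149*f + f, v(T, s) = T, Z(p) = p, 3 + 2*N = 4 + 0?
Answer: 7*I*sqrt(89)/2 ≈ 33.019*I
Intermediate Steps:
N = 1/2 (N = -3/2 + (4 + 0)/2 = -3/2 + (1/2)*4 = -3/2 + 2 = 1/2 ≈ 0.50000)
I(h, f) = -148*f
D(c) = 1/(4*c) (D(c) = 1/(2*(c + c)) = 1/(2*((2*c))) = (1/(2*c))/2 = 1/(4*c))
sqrt(D(-5)*1085 + I(-62, v(7, Z(1)))) = sqrt(((1/4)/(-5))*1085 - 148*7) = sqrt(((1/4)*(-1/5))*1085 - 1036) = sqrt(-1/20*1085 - 1036) = sqrt(-217/4 - 1036) = sqrt(-4361/4) = 7*I*sqrt(89)/2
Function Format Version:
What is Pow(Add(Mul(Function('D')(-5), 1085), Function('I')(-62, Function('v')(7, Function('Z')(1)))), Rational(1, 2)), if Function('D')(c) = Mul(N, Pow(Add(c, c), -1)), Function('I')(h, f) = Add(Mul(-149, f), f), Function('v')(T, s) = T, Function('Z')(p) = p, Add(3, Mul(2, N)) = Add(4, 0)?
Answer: Mul(Rational(7, 2), I, Pow(89, Rational(1, 2))) ≈ Mul(33.019, I)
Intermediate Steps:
N = Rational(1, 2) (N = Add(Rational(-3, 2), Mul(Rational(1, 2), Add(4, 0))) = Add(Rational(-3, 2), Mul(Rational(1, 2), 4)) = Add(Rational(-3, 2), 2) = Rational(1, 2) ≈ 0.50000)
Function('I')(h, f) = Mul(-148, f)
Function('D')(c) = Mul(Rational(1, 4), Pow(c, -1)) (Function('D')(c) = Mul(Rational(1, 2), Pow(Add(c, c), -1)) = Mul(Rational(1, 2), Pow(Mul(2, c), -1)) = Mul(Rational(1, 2), Mul(Rational(1, 2), Pow(c, -1))) = Mul(Rational(1, 4), Pow(c, -1)))
Pow(Add(Mul(Function('D')(-5), 1085), Function('I')(-62, Function('v')(7, Function('Z')(1)))), Rational(1, 2)) = Pow(Add(Mul(Mul(Rational(1, 4), Pow(-5, -1)), 1085), Mul(-148, 7)), Rational(1, 2)) = Pow(Add(Mul(Mul(Rational(1, 4), Rational(-1, 5)), 1085), -1036), Rational(1, 2)) = Pow(Add(Mul(Rational(-1, 20), 1085), -1036), Rational(1, 2)) = Pow(Add(Rational(-217, 4), -1036), Rational(1, 2)) = Pow(Rational(-4361, 4), Rational(1, 2)) = Mul(Rational(7, 2), I, Pow(89, Rational(1, 2)))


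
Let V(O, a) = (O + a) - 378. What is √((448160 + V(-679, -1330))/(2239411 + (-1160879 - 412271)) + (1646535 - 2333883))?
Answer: I*√33901781912951595/222087 ≈ 829.06*I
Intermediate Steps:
V(O, a) = -378 + O + a
√((448160 + V(-679, -1330))/(2239411 + (-1160879 - 412271)) + (1646535 - 2333883)) = √((448160 + (-378 - 679 - 1330))/(2239411 + (-1160879 - 412271)) + (1646535 - 2333883)) = √((448160 - 2387)/(2239411 - 1573150) - 687348) = √(445773/666261 - 687348) = √(445773*(1/666261) - 687348) = √(148591/222087 - 687348) = √(-152650906685/222087) = I*√33901781912951595/222087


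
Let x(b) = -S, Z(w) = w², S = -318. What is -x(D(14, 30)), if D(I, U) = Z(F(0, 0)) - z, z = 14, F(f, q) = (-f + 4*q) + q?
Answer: -318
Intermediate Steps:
F(f, q) = -f + 5*q
D(I, U) = -14 (D(I, U) = (-1*0 + 5*0)² - 1*14 = (0 + 0)² - 14 = 0² - 14 = 0 - 14 = -14)
x(b) = 318 (x(b) = -1*(-318) = 318)
-x(D(14, 30)) = -1*318 = -318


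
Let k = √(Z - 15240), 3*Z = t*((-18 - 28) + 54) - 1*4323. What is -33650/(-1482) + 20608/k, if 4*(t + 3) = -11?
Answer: 16825/741 - 20608*I*√150267/50089 ≈ 22.706 - 159.49*I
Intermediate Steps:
t = -23/4 (t = -3 + (¼)*(-11) = -3 - 11/4 = -23/4 ≈ -5.7500)
Z = -4369/3 (Z = (-23*((-18 - 28) + 54)/4 - 1*4323)/3 = (-23*(-46 + 54)/4 - 4323)/3 = (-23/4*8 - 4323)/3 = (-46 - 4323)/3 = (⅓)*(-4369) = -4369/3 ≈ -1456.3)
k = I*√150267/3 (k = √(-4369/3 - 15240) = √(-50089/3) = I*√150267/3 ≈ 129.21*I)
-33650/(-1482) + 20608/k = -33650/(-1482) + 20608/((I*√150267/3)) = -33650*(-1/1482) + 20608*(-I*√150267/50089) = 16825/741 - 20608*I*√150267/50089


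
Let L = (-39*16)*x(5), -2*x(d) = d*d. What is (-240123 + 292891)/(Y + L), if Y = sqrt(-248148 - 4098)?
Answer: 68598400/10182041 - 26384*I*sqrt(252246)/30546123 ≈ 6.7372 - 0.43381*I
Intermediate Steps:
x(d) = -d**2/2 (x(d) = -d*d/2 = -d**2/2)
Y = I*sqrt(252246) (Y = sqrt(-252246) = I*sqrt(252246) ≈ 502.24*I)
L = 7800 (L = (-39*16)*(-1/2*5**2) = -(-312)*25 = -624*(-25/2) = 7800)
(-240123 + 292891)/(Y + L) = (-240123 + 292891)/(I*sqrt(252246) + 7800) = 52768/(7800 + I*sqrt(252246))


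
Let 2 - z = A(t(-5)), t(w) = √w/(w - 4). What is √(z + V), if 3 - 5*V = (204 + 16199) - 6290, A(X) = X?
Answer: √(-18180 + I*√5)/3 ≈ 0.002764 + 44.944*I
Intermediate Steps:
t(w) = √w/(-4 + w)
z = 2 + I*√5/9 (z = 2 - √(-5)/(-4 - 5) = 2 - I*√5/(-9) = 2 - I*√5*(-1)/9 = 2 - (-1)*I*√5/9 = 2 + I*√5/9 ≈ 2.0 + 0.24845*I)
V = -2022 (V = ⅗ - ((204 + 16199) - 6290)/5 = ⅗ - (16403 - 6290)/5 = ⅗ - ⅕*10113 = ⅗ - 10113/5 = -2022)
√(z + V) = √((2 + I*√5/9) - 2022) = √(-2020 + I*√5/9)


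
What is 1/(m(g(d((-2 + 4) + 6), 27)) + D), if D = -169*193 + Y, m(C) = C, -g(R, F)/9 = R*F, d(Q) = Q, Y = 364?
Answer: -1/34197 ≈ -2.9242e-5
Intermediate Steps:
g(R, F) = -9*F*R (g(R, F) = -9*R*F = -9*F*R)
D = -32253 (D = -169*193 + 364 = -32617 + 364 = -32253)
1/(m(g(d((-2 + 4) + 6), 27)) + D) = 1/(-9*27*((-2 + 4) + 6) - 32253) = 1/(-9*27*(2 + 6) - 32253) = 1/(-9*27*8 - 32253) = 1/(-1944 - 32253) = 1/(-34197) = -1/34197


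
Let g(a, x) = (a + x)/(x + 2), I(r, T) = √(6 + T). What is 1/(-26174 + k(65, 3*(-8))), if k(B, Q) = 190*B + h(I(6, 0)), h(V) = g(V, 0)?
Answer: -9216/127401983 - √6/382205949 ≈ -7.2344e-5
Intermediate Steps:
g(a, x) = (a + x)/(2 + x)
h(V) = V/2 (h(V) = (V + 0)/(2 + 0) = V/2)
k(B, Q) = √6/2 + 190*B (k(B, Q) = 190*B + √(6 + 0)/2 = 190*B + √6/2 = √6/2 + 190*B)
1/(-26174 + k(65, 3*(-8))) = 1/(-26174 + (√6/2 + 190*65)) = 1/(-26174 + (√6/2 + 12350)) = 1/(-26174 + (12350 + √6/2)) = 1/(-13824 + √6/2)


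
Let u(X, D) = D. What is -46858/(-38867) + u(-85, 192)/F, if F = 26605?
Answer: 1254119554/1034056535 ≈ 1.2128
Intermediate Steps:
-46858/(-38867) + u(-85, 192)/F = -46858/(-38867) + 192/26605 = -46858*(-1/38867) + 192*(1/26605) = 46858/38867 + 192/26605 = 1254119554/1034056535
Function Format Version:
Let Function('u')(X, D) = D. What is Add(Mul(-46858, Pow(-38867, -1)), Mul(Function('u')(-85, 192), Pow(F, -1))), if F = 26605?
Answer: Rational(1254119554, 1034056535) ≈ 1.2128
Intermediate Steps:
Add(Mul(-46858, Pow(-38867, -1)), Mul(Function('u')(-85, 192), Pow(F, -1))) = Add(Mul(-46858, Pow(-38867, -1)), Mul(192, Pow(26605, -1))) = Add(Mul(-46858, Rational(-1, 38867)), Mul(192, Rational(1, 26605))) = Add(Rational(46858, 38867), Rational(192, 26605)) = Rational(1254119554, 1034056535)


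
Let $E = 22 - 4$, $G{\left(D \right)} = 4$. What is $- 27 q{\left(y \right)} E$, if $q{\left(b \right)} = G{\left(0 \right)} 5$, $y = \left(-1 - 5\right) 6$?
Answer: $-9720$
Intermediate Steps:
$E = 18$
$y = -36$ ($y = \left(-6\right) 6 = -36$)
$q{\left(b \right)} = 20$ ($q{\left(b \right)} = 4 \cdot 5 = 20$)
$- 27 q{\left(y \right)} E = \left(-27\right) 20 \cdot 18 = \left(-540\right) 18 = -9720$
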